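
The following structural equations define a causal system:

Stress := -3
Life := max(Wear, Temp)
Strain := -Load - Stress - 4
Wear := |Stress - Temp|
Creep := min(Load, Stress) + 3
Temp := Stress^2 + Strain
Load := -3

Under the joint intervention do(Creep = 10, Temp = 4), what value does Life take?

Setting Creep = 10, Temp = 4 by intervention discards those variables' equations.
Wear = |Stress - Temp|  [with Stress=-3, Temp=4]  = 7
Life = max(Wear, Temp)  [with Wear=7, Temp=4]  = 7

7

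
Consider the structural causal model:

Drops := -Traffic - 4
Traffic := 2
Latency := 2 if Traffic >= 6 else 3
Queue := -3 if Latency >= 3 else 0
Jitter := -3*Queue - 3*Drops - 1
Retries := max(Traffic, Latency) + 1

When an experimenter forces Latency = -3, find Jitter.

Under do(Latency=-3), the mechanism Latency := 2 if Traffic >= 6 else 3 is discarded; Latency is fixed at -3.
Queue = -3 if Latency >= 3 else 0  [with Latency=-3]  = 0
Drops = -Traffic - 4  [with Traffic=2]  = -6
Jitter = -3*Queue - 3*Drops - 1  [with Queue=0, Drops=-6]  = 17

17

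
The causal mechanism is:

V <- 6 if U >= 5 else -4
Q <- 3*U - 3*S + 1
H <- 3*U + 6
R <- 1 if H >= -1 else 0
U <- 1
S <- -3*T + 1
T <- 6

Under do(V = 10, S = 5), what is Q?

-11

Under do(V = 10, S = 5), each intervened variable's structural equation is replaced by its fixed value.
Q = 3*U - 3*S + 1  [with U=1, S=5]  = -11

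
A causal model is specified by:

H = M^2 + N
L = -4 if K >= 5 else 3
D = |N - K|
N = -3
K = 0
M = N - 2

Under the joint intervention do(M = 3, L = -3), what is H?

6

The joint intervention fixes M = 3, L = -3, removing each variable's own equation.
H = M^2 + N  [with M=3, N=-3]  = 6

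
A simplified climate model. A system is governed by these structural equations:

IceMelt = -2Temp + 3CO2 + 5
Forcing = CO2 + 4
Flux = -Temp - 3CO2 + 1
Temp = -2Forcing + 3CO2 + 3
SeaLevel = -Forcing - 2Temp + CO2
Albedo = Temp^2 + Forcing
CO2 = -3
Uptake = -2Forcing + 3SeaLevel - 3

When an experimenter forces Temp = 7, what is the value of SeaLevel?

The intervention breaks the incoming arrows to Temp: Temp = -2Forcing + 3CO2 + 3 no longer applies, and Temp = 7.
Forcing = CO2 + 4  [with CO2=-3]  = 1
SeaLevel = -Forcing - 2Temp + CO2  [with Forcing=1, Temp=7, CO2=-3]  = -18

-18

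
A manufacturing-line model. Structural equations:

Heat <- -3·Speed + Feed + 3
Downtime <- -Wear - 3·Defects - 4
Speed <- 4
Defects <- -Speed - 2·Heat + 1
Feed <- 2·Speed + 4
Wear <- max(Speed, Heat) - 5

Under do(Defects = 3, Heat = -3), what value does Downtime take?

The joint intervention fixes Defects = 3, Heat = -3, removing each variable's own equation.
Wear = max(Speed, Heat) - 5  [with Speed=4, Heat=-3]  = -1
Downtime = -Wear - 3·Defects - 4  [with Wear=-1, Defects=3]  = -12

-12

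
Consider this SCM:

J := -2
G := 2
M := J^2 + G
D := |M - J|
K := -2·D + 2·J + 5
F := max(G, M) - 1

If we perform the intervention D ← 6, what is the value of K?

-11

Under do(D=6), the mechanism D := |M - J| is discarded; D is fixed at 6.
K = -2·D + 2·J + 5  [with D=6, J=-2]  = -11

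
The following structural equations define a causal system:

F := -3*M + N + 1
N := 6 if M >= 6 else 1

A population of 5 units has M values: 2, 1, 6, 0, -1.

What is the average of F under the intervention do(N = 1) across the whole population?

-2.8

Every unit gets N=1 under the intervention. F values become -4, -1, -16, 2, 5; E[F|do(N=1)] = -2.8.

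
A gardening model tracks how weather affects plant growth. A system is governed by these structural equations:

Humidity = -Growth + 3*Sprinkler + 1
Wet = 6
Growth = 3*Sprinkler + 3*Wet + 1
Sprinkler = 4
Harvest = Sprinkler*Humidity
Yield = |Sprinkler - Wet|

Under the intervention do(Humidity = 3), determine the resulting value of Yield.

Intervening sets Humidity = 3 and removes its equation (Humidity = -Growth + 3*Sprinkler + 1).
No directed path runs from Humidity to Yield, so Yield keeps its natural value.
Yield = |Sprinkler - Wet|  [with Sprinkler=4, Wet=6]  = 2

2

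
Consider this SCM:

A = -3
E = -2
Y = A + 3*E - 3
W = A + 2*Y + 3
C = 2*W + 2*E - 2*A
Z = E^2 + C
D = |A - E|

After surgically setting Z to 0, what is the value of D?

1

Intervening sets Z = 0 and removes its equation (Z = E^2 + C).
No directed path runs from Z to D, so D keeps its natural value.
D = |A - E|  [with A=-3, E=-2]  = 1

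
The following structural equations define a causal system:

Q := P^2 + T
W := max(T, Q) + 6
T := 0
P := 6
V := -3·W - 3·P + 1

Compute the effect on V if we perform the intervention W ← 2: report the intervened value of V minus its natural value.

120

Intervening sets W = 2 and removes its equation (W := max(T, Q) + 6).
V = -3·W - 3·P + 1  [with W=2, P=6]  = -23
Without intervention: Q = P^2 + T  [with P=6, T=0]  = 36; W = max(T, Q) + 6  [with T=0, Q=36]  = 42; V = -3·W - 3·P + 1  [with W=42, P=6]  = -143.
Change = -23 − (-143) = 120.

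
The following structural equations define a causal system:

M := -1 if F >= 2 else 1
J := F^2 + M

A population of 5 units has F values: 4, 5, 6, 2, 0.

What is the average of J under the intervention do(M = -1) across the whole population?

Under do(M=-1), M's equation is replaced by M=-1 for every unit. Per-unit J: 15, 24, 35, 3, -1. Mean = 15.2.

15.2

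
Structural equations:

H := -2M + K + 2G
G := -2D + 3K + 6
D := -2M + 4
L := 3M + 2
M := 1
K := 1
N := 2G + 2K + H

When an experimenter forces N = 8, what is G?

5

Under do(N=8), the mechanism N := 2G + 2K + H is discarded; N is fixed at 8.
Since G is not a descendant of the intervened variable, it is unaffected.
D = -2M + 4  [with M=1]  = 2
G = -2D + 3K + 6  [with D=2, K=1]  = 5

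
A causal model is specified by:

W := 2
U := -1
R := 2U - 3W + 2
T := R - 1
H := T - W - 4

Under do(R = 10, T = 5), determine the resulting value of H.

Setting R = 10, T = 5 by intervention discards those variables' equations.
H = T - W - 4  [with T=5, W=2]  = -1

-1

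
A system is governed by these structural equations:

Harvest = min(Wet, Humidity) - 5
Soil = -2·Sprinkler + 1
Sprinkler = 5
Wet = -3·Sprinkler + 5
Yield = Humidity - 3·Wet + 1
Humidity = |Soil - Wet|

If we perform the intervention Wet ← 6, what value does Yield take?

-2

do(Wet=6) replaces the equation Wet = -3·Sprinkler + 5 with the constant Wet = 6.
Soil = -2·Sprinkler + 1  [with Sprinkler=5]  = -9
Humidity = |Soil - Wet|  [with Soil=-9, Wet=6]  = 15
Yield = Humidity - 3·Wet + 1  [with Humidity=15, Wet=6]  = -2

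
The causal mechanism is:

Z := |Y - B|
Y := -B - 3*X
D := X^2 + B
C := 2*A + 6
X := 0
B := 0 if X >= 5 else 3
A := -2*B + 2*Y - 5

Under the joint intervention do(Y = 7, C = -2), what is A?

3

Setting Y = 7, C = -2 by intervention discards those variables' equations.
B = 0 if X >= 5 else 3  [with X=0]  = 3
A = -2*B + 2*Y - 5  [with B=3, Y=7]  = 3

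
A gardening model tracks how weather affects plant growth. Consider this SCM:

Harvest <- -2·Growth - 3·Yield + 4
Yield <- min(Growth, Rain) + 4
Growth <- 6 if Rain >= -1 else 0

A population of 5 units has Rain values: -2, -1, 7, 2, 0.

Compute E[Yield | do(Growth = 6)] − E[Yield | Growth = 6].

-0.75

The intervention sets Growth=6 in all 5 units regardless of Rain. Recomputing Yield per unit gives 2, 3, 10, 6, 4; average 5.
Conditioning on Growth=6 selects the 4 unit(s) with Rain ∈ {-1, 7, 2, 0}. Their Yield values: 3, 10, 6, 4. Mean = 5.75.
Difference = 5 − 5.75 = -0.75.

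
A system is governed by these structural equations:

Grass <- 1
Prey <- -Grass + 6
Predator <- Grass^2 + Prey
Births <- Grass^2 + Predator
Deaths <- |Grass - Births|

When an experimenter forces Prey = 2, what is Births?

4

Under do(Prey=2), the mechanism Prey <- -Grass + 6 is discarded; Prey is fixed at 2.
Predator = Grass^2 + Prey  [with Grass=1, Prey=2]  = 3
Births = Grass^2 + Predator  [with Grass=1, Predator=3]  = 4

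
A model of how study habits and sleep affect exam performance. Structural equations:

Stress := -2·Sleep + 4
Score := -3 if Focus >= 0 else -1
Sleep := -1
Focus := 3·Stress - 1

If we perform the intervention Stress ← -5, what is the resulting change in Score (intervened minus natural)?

2

Under do(Stress=-5), the mechanism Stress := -2·Sleep + 4 is discarded; Stress is fixed at -5.
Focus = 3·Stress - 1  [with Stress=-5]  = -16
Score = -3 if Focus >= 0 else -1  [with Focus=-16]  = -1
Without intervention: Stress = -2·Sleep + 4  [with Sleep=-1]  = 6; Focus = 3·Stress - 1  [with Stress=6]  = 17; Score = -3 if Focus >= 0 else -1  [with Focus=17]  = -3.
Change = -1 − (-3) = 2.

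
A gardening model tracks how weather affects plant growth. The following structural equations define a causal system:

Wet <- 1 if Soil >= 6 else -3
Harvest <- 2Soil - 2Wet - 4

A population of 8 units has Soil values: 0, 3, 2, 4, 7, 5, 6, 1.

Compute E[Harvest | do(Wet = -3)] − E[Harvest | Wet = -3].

Every unit gets Wet=-3 under the intervention. Harvest values become 2, 8, 6, 10, 16, 12, 14, 4; E[Harvest|do(Wet=-3)] = 9.
Conditioning on Wet=-3 selects the 6 unit(s) with Soil ∈ {0, 3, 2, 4, 5, 1}. Their Harvest values: 2, 8, 6, 10, 12, 4. Mean = 7.
Difference = 9 − 7 = 2.

2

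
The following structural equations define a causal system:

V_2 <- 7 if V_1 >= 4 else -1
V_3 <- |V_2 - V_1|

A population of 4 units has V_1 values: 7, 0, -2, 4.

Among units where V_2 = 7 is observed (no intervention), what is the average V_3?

1.5

E[V_3|V_2=7] averages over only the 2 units with V_2=7 (V_1 = 7, 4): V_3 = 0, 3, mean 1.5.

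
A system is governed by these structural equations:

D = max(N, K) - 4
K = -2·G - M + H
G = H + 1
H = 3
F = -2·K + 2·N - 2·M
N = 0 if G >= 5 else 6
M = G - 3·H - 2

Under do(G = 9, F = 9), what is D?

-4

Under do(G = 9, F = 9), each intervened variable's structural equation is replaced by its fixed value.
N = 0 if G >= 5 else 6  [with G=9]  = 0
M = G - 3·H - 2  [with G=9, H=3]  = -2
K = -2·G - M + H  [with G=9, M=-2, H=3]  = -13
D = max(N, K) - 4  [with N=0, K=-13]  = -4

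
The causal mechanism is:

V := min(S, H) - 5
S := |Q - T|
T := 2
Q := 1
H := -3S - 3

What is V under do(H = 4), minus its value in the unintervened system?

7

Intervening sets H = 4 and removes its equation (H := -3S - 3).
S = |Q - T|  [with Q=1, T=2]  = 1
V = min(S, H) - 5  [with S=1, H=4]  = -4
Without intervention: S = |Q - T|  [with Q=1, T=2]  = 1; H = -3S - 3  [with S=1]  = -6; V = min(S, H) - 5  [with S=1, H=-6]  = -11.
Change = -4 − (-11) = 7.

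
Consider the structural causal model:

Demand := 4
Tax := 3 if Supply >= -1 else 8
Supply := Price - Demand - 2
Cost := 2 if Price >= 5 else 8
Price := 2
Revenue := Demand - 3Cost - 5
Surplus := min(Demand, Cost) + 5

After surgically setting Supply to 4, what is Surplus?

The intervention breaks the incoming arrows to Supply: Supply := Price - Demand - 2 no longer applies, and Supply = 4.
Surplus is not downstream of the intervention, so its value is determined by the original equations.
Cost = 2 if Price >= 5 else 8  [with Price=2]  = 8
Surplus = min(Demand, Cost) + 5  [with Demand=4, Cost=8]  = 9

9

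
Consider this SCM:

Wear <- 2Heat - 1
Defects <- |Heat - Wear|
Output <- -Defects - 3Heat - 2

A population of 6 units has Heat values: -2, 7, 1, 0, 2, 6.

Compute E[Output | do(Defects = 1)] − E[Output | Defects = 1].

Under do(Defects=1), Defects's equation is replaced by Defects=1 for every unit. Per-unit Output: 3, -24, -6, -3, -9, -21. Mean = -10.
E[Output|Defects=1] averages over only the 2 units with Defects=1 (Heat = 0, 2): Output = -3, -9, mean -6.
Difference = -10 − (-6) = -4.

-4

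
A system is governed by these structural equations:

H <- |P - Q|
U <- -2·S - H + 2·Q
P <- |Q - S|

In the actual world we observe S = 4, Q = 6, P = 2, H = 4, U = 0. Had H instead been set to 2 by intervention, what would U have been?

Intervening sets H = 2 and removes its equation (H <- |P - Q|).
U = -2·S - H + 2·Q  [with S=4, H=2, Q=6]  = 2

2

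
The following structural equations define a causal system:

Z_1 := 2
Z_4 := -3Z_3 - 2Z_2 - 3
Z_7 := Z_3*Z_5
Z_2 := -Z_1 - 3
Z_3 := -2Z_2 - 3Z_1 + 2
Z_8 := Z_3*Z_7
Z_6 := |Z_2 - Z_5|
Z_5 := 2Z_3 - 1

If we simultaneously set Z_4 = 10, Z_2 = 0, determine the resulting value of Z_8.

The joint intervention fixes Z_4 = 10, Z_2 = 0, removing each variable's own equation.
Z_3 = -2Z_2 - 3Z_1 + 2  [with Z_2=0, Z_1=2]  = -4
Z_5 = 2Z_3 - 1  [with Z_3=-4]  = -9
Z_7 = Z_3*Z_5  [with Z_3=-4, Z_5=-9]  = 36
Z_8 = Z_3*Z_7  [with Z_3=-4, Z_7=36]  = -144

-144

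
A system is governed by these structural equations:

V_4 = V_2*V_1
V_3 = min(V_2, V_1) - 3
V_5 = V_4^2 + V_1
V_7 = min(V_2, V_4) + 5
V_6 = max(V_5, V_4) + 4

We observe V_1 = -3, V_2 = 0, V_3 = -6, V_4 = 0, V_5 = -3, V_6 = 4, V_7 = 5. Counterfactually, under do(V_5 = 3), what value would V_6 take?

The intervention breaks the incoming arrows to V_5: V_5 = V_4^2 + V_1 no longer applies, and V_5 = 3.
V_4 = V_2*V_1  [with V_2=0, V_1=-3]  = 0
V_6 = max(V_5, V_4) + 4  [with V_5=3, V_4=0]  = 7

7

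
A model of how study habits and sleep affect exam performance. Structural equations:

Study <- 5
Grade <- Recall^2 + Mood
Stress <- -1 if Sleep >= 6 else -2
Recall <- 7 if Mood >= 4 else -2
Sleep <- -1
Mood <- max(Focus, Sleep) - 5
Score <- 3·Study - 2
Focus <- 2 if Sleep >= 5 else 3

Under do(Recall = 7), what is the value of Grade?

do(Recall=7) replaces the equation Recall <- 7 if Mood >= 4 else -2 with the constant Recall = 7.
Focus = 2 if Sleep >= 5 else 3  [with Sleep=-1]  = 3
Mood = max(Focus, Sleep) - 5  [with Focus=3, Sleep=-1]  = -2
Grade = Recall^2 + Mood  [with Recall=7, Mood=-2]  = 47

47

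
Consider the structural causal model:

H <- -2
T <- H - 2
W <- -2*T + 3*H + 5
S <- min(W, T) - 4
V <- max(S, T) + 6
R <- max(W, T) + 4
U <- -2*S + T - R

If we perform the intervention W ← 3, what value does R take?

The intervention breaks the incoming arrows to W: W <- -2*T + 3*H + 5 no longer applies, and W = 3.
T = H - 2  [with H=-2]  = -4
R = max(W, T) + 4  [with W=3, T=-4]  = 7

7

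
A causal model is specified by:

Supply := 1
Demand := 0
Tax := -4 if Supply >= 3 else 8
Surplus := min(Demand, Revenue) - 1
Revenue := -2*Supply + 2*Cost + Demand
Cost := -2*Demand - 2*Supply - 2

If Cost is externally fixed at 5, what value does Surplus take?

The intervention breaks the incoming arrows to Cost: Cost := -2*Demand - 2*Supply - 2 no longer applies, and Cost = 5.
Revenue = -2*Supply + 2*Cost + Demand  [with Supply=1, Cost=5, Demand=0]  = 8
Surplus = min(Demand, Revenue) - 1  [with Demand=0, Revenue=8]  = -1

-1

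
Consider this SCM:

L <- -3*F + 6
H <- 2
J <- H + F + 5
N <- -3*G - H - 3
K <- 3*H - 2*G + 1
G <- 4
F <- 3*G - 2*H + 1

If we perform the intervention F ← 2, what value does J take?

Under do(F=2), the mechanism F <- 3*G - 2*H + 1 is discarded; F is fixed at 2.
J = H + F + 5  [with H=2, F=2]  = 9

9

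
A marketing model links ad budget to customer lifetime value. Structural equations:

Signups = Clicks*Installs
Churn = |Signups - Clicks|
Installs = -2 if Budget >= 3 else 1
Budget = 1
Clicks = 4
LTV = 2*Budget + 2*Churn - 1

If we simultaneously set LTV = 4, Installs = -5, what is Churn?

Under do(LTV = 4, Installs = -5), each intervened variable's structural equation is replaced by its fixed value.
Signups = Clicks*Installs  [with Clicks=4, Installs=-5]  = -20
Churn = |Signups - Clicks|  [with Signups=-20, Clicks=4]  = 24

24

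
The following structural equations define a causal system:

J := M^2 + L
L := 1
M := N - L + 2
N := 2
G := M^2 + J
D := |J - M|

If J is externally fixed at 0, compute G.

Under do(J=0), the mechanism J := M^2 + L is discarded; J is fixed at 0.
M = N - L + 2  [with N=2, L=1]  = 3
G = M^2 + J  [with M=3, J=0]  = 9

9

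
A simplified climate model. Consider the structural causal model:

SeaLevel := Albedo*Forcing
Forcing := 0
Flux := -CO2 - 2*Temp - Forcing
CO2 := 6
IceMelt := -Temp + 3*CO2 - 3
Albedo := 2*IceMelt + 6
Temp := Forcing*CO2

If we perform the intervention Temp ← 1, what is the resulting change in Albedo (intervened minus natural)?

do(Temp=1) replaces the equation Temp := Forcing*CO2 with the constant Temp = 1.
IceMelt = -Temp + 3*CO2 - 3  [with Temp=1, CO2=6]  = 14
Albedo = 2*IceMelt + 6  [with IceMelt=14]  = 34
Without intervention: Temp = Forcing*CO2  [with Forcing=0, CO2=6]  = 0; IceMelt = -Temp + 3*CO2 - 3  [with Temp=0, CO2=6]  = 15; Albedo = 2*IceMelt + 6  [with IceMelt=15]  = 36.
Change = 34 − 36 = -2.

-2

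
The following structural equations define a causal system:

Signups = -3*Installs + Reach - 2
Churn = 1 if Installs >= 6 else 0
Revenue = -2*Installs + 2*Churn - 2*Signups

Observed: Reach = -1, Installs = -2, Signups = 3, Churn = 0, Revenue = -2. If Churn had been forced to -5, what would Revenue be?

-12

Intervening sets Churn = -5 and removes its equation (Churn = 1 if Installs >= 6 else 0).
Signups = -3*Installs + Reach - 2  [with Installs=-2, Reach=-1]  = 3
Revenue = -2*Installs + 2*Churn - 2*Signups  [with Installs=-2, Churn=-5, Signups=3]  = -12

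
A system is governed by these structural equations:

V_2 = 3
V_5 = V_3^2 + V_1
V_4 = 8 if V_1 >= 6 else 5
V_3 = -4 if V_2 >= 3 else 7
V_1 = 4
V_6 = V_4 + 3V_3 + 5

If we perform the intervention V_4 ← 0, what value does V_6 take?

Under do(V_4=0), the mechanism V_4 = 8 if V_1 >= 6 else 5 is discarded; V_4 is fixed at 0.
V_3 = -4 if V_2 >= 3 else 7  [with V_2=3]  = -4
V_6 = V_4 + 3V_3 + 5  [with V_4=0, V_3=-4]  = -7

-7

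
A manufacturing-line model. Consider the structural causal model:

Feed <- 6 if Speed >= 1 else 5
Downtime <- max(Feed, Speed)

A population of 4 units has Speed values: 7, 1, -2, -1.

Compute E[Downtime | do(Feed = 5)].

The intervention sets Feed=5 in all 4 units regardless of Speed. Recomputing Downtime per unit gives 7, 5, 5, 5; average 5.5.

5.5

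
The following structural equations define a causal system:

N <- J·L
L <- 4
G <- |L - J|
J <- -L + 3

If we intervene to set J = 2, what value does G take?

2

Under do(J=2), the mechanism J <- -L + 3 is discarded; J is fixed at 2.
G = |L - J|  [with L=4, J=2]  = 2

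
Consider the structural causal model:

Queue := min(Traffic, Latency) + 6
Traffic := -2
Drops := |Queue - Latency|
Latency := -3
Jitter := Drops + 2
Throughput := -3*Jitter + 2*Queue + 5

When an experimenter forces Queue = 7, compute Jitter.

do(Queue=7) replaces the equation Queue := min(Traffic, Latency) + 6 with the constant Queue = 7.
Drops = |Queue - Latency|  [with Queue=7, Latency=-3]  = 10
Jitter = Drops + 2  [with Drops=10]  = 12

12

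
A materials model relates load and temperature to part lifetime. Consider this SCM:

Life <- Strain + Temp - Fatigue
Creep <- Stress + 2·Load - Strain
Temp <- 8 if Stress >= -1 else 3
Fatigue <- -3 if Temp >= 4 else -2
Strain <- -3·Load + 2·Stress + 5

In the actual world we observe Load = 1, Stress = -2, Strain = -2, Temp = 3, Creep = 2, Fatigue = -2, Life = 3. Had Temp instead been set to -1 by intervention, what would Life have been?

The intervention breaks the incoming arrows to Temp: Temp <- 8 if Stress >= -1 else 3 no longer applies, and Temp = -1.
Strain = -3·Load + 2·Stress + 5  [with Load=1, Stress=-2]  = -2
Fatigue = -3 if Temp >= 4 else -2  [with Temp=-1]  = -2
Life = Strain + Temp - Fatigue  [with Strain=-2, Temp=-1, Fatigue=-2]  = -1

-1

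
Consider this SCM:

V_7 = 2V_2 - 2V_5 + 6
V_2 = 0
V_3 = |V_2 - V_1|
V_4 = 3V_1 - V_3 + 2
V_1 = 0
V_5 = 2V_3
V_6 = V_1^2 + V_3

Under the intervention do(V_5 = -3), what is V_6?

The intervention breaks the incoming arrows to V_5: V_5 = 2V_3 no longer applies, and V_5 = -3.
Since V_6 is not a descendant of the intervened variable, it is unaffected.
V_3 = |V_2 - V_1|  [with V_2=0, V_1=0]  = 0
V_6 = V_1^2 + V_3  [with V_1=0, V_3=0]  = 0

0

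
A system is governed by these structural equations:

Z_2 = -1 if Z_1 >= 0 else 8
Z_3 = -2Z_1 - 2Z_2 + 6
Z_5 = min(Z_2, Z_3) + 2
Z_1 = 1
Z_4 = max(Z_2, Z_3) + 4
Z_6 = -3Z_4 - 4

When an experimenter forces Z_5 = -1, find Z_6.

The intervention breaks the incoming arrows to Z_5: Z_5 = min(Z_2, Z_3) + 2 no longer applies, and Z_5 = -1.
Since Z_6 is not a descendant of the intervened variable, it is unaffected.
Z_2 = -1 if Z_1 >= 0 else 8  [with Z_1=1]  = -1
Z_3 = -2Z_1 - 2Z_2 + 6  [with Z_1=1, Z_2=-1]  = 6
Z_4 = max(Z_2, Z_3) + 4  [with Z_2=-1, Z_3=6]  = 10
Z_6 = -3Z_4 - 4  [with Z_4=10]  = -34

-34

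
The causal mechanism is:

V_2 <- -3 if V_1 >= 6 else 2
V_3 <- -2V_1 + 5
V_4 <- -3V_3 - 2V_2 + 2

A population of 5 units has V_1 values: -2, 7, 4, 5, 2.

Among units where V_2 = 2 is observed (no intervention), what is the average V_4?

-3.5

E[V_4|V_2=2] averages over only the 4 units with V_2=2 (V_1 = -2, 4, 5, 2): V_4 = -29, 7, 13, -5, mean -3.5.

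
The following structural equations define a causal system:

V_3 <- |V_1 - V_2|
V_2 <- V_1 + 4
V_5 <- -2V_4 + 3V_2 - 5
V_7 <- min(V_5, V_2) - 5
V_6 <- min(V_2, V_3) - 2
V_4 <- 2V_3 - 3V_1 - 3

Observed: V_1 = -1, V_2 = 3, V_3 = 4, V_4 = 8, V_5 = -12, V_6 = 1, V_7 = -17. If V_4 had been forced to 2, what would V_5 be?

0

Intervening sets V_4 = 2 and removes its equation (V_4 <- 2V_3 - 3V_1 - 3).
V_2 = V_1 + 4  [with V_1=-1]  = 3
V_5 = -2V_4 + 3V_2 - 5  [with V_4=2, V_2=3]  = 0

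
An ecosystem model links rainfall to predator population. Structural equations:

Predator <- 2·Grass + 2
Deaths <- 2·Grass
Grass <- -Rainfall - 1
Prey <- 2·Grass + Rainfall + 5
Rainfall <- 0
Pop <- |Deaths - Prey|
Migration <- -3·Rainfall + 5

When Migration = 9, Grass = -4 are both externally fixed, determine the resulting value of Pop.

5

Setting Migration = 9, Grass = -4 by intervention discards those variables' equations.
Prey = 2·Grass + Rainfall + 5  [with Grass=-4, Rainfall=0]  = -3
Deaths = 2·Grass  [with Grass=-4]  = -8
Pop = |Deaths - Prey|  [with Deaths=-8, Prey=-3]  = 5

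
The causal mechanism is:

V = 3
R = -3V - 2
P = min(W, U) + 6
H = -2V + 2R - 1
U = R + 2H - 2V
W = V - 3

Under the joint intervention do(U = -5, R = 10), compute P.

1

The joint intervention fixes U = -5, R = 10, removing each variable's own equation.
W = V - 3  [with V=3]  = 0
P = min(W, U) + 6  [with W=0, U=-5]  = 1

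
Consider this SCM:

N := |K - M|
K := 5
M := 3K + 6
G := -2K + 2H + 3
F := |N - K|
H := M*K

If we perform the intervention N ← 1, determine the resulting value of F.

do(N=1) replaces the equation N := |K - M| with the constant N = 1.
F = |N - K|  [with N=1, K=5]  = 4

4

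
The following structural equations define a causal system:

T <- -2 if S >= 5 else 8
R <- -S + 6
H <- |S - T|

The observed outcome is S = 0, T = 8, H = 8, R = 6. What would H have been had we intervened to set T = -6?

6

The intervention breaks the incoming arrows to T: T <- -2 if S >= 5 else 8 no longer applies, and T = -6.
H = |S - T|  [with S=0, T=-6]  = 6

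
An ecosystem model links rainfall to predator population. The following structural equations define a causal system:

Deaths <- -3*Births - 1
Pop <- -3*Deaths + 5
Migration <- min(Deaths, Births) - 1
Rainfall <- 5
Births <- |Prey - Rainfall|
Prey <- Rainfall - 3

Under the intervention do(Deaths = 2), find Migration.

Intervening sets Deaths = 2 and removes its equation (Deaths <- -3*Births - 1).
Prey = Rainfall - 3  [with Rainfall=5]  = 2
Births = |Prey - Rainfall|  [with Prey=2, Rainfall=5]  = 3
Migration = min(Deaths, Births) - 1  [with Deaths=2, Births=3]  = 1

1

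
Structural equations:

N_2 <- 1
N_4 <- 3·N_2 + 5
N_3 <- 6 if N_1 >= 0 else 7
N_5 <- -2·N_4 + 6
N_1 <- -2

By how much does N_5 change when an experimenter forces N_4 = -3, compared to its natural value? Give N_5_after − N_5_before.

22

Intervening sets N_4 = -3 and removes its equation (N_4 <- 3·N_2 + 5).
N_5 = -2·N_4 + 6  [with N_4=-3]  = 12
Without intervention: N_4 = 3·N_2 + 5  [with N_2=1]  = 8; N_5 = -2·N_4 + 6  [with N_4=8]  = -10.
Change = 12 − (-10) = 22.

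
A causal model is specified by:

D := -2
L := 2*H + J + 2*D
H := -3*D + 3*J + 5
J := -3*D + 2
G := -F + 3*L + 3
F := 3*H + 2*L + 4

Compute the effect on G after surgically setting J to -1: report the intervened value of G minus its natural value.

Under do(J=-1), the mechanism J := -3*D + 2 is discarded; J is fixed at -1.
H = -3*D + 3*J + 5  [with D=-2, J=-1]  = 8
L = 2*H + J + 2*D  [with H=8, J=-1, D=-2]  = 11
F = 3*H + 2*L + 4  [with H=8, L=11]  = 50
G = -F + 3*L + 3  [with F=50, L=11]  = -14
Without intervention: J = -3*D + 2  [with D=-2]  = 8; H = -3*D + 3*J + 5  [with D=-2, J=8]  = 35; L = 2*H + J + 2*D  [with H=35, J=8, D=-2]  = 74; F = 3*H + 2*L + 4  [with H=35, L=74]  = 257; G = -F + 3*L + 3  [with F=257, L=74]  = -32.
Change = -14 − (-32) = 18.

18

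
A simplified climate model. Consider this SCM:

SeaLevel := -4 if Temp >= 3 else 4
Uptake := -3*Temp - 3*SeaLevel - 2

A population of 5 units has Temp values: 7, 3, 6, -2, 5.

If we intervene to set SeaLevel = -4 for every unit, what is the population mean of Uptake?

-1.4

Under do(SeaLevel=-4), SeaLevel's equation is replaced by SeaLevel=-4 for every unit. Per-unit Uptake: -11, 1, -8, 16, -5. Mean = -1.4.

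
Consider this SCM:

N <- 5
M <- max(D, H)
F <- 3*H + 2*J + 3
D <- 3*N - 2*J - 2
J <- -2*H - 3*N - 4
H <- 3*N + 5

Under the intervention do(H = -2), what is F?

do(H=-2) replaces the equation H <- 3*N + 5 with the constant H = -2.
J = -2*H - 3*N - 4  [with H=-2, N=5]  = -15
F = 3*H + 2*J + 3  [with H=-2, J=-15]  = -33

-33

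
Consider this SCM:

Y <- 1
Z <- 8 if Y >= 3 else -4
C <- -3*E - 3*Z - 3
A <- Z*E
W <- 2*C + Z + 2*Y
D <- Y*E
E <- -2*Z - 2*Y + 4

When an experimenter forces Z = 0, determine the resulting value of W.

-16

Under do(Z=0), the mechanism Z <- 8 if Y >= 3 else -4 is discarded; Z is fixed at 0.
E = -2*Z - 2*Y + 4  [with Z=0, Y=1]  = 2
C = -3*E - 3*Z - 3  [with E=2, Z=0]  = -9
W = 2*C + Z + 2*Y  [with C=-9, Z=0, Y=1]  = -16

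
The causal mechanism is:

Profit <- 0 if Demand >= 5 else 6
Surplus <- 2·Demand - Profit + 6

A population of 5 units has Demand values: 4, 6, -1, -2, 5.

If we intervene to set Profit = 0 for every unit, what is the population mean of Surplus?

10.8

do(Profit=0) breaks Profit's dependence on Demand. With Profit=0 fixed, Surplus across the units is 14, 18, 4, 2, 16, mean 10.8.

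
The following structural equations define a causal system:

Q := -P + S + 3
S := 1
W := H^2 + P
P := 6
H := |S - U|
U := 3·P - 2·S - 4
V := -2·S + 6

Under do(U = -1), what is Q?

The intervention breaks the incoming arrows to U: U := 3·P - 2·S - 4 no longer applies, and U = -1.
No directed path runs from U to Q, so Q keeps its natural value.
Q = -P + S + 3  [with P=6, S=1]  = -2

-2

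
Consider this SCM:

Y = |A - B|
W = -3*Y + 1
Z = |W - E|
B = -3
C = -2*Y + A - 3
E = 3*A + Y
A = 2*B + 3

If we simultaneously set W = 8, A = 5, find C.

-14

Under do(W = 8, A = 5), each intervened variable's structural equation is replaced by its fixed value.
Y = |A - B|  [with A=5, B=-3]  = 8
C = -2*Y + A - 3  [with Y=8, A=5]  = -14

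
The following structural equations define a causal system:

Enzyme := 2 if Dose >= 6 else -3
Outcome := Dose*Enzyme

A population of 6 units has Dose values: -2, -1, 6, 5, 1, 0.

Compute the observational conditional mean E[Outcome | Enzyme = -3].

E[Outcome|Enzyme=-3] averages over only the 5 units with Enzyme=-3 (Dose = -2, -1, 5, 1, 0): Outcome = 6, 3, -15, -3, 0, mean -1.8.

-1.8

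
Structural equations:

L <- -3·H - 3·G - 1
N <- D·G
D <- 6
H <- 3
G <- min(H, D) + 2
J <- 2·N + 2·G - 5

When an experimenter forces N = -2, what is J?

1

Under do(N=-2), the mechanism N <- D·G is discarded; N is fixed at -2.
G = min(H, D) + 2  [with H=3, D=6]  = 5
J = 2·N + 2·G - 5  [with N=-2, G=5]  = 1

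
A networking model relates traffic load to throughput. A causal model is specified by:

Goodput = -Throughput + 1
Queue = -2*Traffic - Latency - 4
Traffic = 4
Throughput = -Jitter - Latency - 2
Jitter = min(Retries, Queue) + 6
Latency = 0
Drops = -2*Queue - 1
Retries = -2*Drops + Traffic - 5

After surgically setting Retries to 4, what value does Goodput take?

-3

do(Retries=4) replaces the equation Retries = -2*Drops + Traffic - 5 with the constant Retries = 4.
Queue = -2*Traffic - Latency - 4  [with Traffic=4, Latency=0]  = -12
Jitter = min(Retries, Queue) + 6  [with Retries=4, Queue=-12]  = -6
Throughput = -Jitter - Latency - 2  [with Jitter=-6, Latency=0]  = 4
Goodput = -Throughput + 1  [with Throughput=4]  = -3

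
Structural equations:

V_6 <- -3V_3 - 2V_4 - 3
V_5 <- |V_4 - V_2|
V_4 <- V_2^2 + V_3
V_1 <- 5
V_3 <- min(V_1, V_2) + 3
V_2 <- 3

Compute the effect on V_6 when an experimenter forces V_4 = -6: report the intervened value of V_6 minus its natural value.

42

Under do(V_4=-6), the mechanism V_4 <- V_2^2 + V_3 is discarded; V_4 is fixed at -6.
V_3 = min(V_1, V_2) + 3  [with V_1=5, V_2=3]  = 6
V_6 = -3V_3 - 2V_4 - 3  [with V_3=6, V_4=-6]  = -9
Without intervention: V_3 = min(V_1, V_2) + 3  [with V_1=5, V_2=3]  = 6; V_4 = V_2^2 + V_3  [with V_2=3, V_3=6]  = 15; V_6 = -3V_3 - 2V_4 - 3  [with V_3=6, V_4=15]  = -51.
Change = -9 − (-51) = 42.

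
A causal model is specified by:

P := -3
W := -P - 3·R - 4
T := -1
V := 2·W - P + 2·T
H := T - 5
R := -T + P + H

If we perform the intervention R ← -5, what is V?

29

Under do(R=-5), the mechanism R := -T + P + H is discarded; R is fixed at -5.
W = -P - 3·R - 4  [with P=-3, R=-5]  = 14
V = 2·W - P + 2·T  [with W=14, P=-3, T=-1]  = 29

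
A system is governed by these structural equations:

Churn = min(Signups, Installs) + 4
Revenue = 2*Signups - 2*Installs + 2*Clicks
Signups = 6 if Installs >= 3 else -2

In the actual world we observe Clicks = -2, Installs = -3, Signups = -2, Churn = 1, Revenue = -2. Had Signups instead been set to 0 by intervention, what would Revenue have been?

do(Signups=0) replaces the equation Signups = 6 if Installs >= 3 else -2 with the constant Signups = 0.
Revenue = 2*Signups - 2*Installs + 2*Clicks  [with Signups=0, Installs=-3, Clicks=-2]  = 2

2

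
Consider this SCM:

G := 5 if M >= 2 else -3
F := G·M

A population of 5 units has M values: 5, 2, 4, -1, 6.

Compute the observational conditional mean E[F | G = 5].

Conditioning on G=5 selects the 4 unit(s) with M ∈ {5, 2, 4, 6}. Their F values: 25, 10, 20, 30. Mean = 21.25.

21.25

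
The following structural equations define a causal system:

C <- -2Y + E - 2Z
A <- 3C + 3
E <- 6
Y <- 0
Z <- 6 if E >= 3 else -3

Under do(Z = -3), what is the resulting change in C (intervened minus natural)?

18

The intervention breaks the incoming arrows to Z: Z <- 6 if E >= 3 else -3 no longer applies, and Z = -3.
C = -2Y + E - 2Z  [with Y=0, E=6, Z=-3]  = 12
Without intervention: Z = 6 if E >= 3 else -3  [with E=6]  = 6; C = -2Y + E - 2Z  [with Y=0, E=6, Z=6]  = -6.
Change = 12 − (-6) = 18.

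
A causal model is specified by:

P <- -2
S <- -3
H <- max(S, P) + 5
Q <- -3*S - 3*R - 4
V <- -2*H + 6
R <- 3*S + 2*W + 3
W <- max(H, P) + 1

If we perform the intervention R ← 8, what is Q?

The intervention breaks the incoming arrows to R: R <- 3*S + 2*W + 3 no longer applies, and R = 8.
Q = -3*S - 3*R - 4  [with S=-3, R=8]  = -19

-19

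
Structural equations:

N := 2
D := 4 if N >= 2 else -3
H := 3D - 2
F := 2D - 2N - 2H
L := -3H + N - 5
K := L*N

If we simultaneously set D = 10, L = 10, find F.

The joint intervention fixes D = 10, L = 10, removing each variable's own equation.
H = 3D - 2  [with D=10]  = 28
F = 2D - 2N - 2H  [with D=10, N=2, H=28]  = -40

-40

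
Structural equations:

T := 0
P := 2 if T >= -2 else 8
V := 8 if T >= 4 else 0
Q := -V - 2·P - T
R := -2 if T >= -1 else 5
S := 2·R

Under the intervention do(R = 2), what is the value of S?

4

The intervention breaks the incoming arrows to R: R := -2 if T >= -1 else 5 no longer applies, and R = 2.
S = 2·R  [with R=2]  = 4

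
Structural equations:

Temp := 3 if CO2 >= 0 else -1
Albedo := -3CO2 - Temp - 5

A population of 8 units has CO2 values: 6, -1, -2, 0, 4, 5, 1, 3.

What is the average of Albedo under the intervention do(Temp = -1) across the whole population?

The intervention sets Temp=-1 in all 8 units regardless of CO2. Recomputing Albedo per unit gives -22, -1, 2, -4, -16, -19, -7, -13; average -10.

-10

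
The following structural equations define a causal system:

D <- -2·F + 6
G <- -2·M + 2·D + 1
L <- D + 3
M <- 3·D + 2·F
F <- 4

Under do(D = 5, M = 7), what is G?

Setting D = 5, M = 7 by intervention discards those variables' equations.
G = -2·M + 2·D + 1  [with M=7, D=5]  = -3

-3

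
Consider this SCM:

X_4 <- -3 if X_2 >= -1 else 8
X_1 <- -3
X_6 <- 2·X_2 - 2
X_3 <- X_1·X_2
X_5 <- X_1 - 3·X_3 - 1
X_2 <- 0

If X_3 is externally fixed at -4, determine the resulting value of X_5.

do(X_3=-4) replaces the equation X_3 <- X_1·X_2 with the constant X_3 = -4.
X_5 = X_1 - 3·X_3 - 1  [with X_1=-3, X_3=-4]  = 8

8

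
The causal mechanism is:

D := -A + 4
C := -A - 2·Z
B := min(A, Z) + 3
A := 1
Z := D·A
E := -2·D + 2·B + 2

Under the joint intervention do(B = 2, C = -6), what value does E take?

The joint intervention fixes B = 2, C = -6, removing each variable's own equation.
D = -A + 4  [with A=1]  = 3
E = -2·D + 2·B + 2  [with D=3, B=2]  = 0

0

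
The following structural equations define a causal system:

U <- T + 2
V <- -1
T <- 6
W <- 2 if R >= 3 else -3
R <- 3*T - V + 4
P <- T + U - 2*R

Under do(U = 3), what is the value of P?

do(U=3) replaces the equation U <- T + 2 with the constant U = 3.
R = 3*T - V + 4  [with T=6, V=-1]  = 23
P = T + U - 2*R  [with T=6, U=3, R=23]  = -37

-37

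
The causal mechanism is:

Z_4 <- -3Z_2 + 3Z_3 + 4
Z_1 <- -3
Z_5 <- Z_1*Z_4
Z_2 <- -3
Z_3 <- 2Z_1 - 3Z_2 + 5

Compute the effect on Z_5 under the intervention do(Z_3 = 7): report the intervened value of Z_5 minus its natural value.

do(Z_3=7) replaces the equation Z_3 <- 2Z_1 - 3Z_2 + 5 with the constant Z_3 = 7.
Z_4 = -3Z_2 + 3Z_3 + 4  [with Z_2=-3, Z_3=7]  = 34
Z_5 = Z_1*Z_4  [with Z_1=-3, Z_4=34]  = -102
Without intervention: Z_3 = 2Z_1 - 3Z_2 + 5  [with Z_1=-3, Z_2=-3]  = 8; Z_4 = -3Z_2 + 3Z_3 + 4  [with Z_2=-3, Z_3=8]  = 37; Z_5 = Z_1*Z_4  [with Z_1=-3, Z_4=37]  = -111.
Change = -102 − (-111) = 9.

9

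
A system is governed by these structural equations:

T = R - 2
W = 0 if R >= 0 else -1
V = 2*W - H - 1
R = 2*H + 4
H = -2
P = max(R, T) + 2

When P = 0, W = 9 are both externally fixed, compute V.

Under do(P = 0, W = 9), each intervened variable's structural equation is replaced by its fixed value.
V = 2*W - H - 1  [with W=9, H=-2]  = 19

19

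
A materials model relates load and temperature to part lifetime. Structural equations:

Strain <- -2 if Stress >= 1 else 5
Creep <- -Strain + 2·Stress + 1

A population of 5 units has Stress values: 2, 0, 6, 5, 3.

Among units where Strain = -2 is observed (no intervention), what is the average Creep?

E[Creep|Strain=-2] averages over only the 4 units with Strain=-2 (Stress = 2, 6, 5, 3): Creep = 7, 15, 13, 9, mean 11.

11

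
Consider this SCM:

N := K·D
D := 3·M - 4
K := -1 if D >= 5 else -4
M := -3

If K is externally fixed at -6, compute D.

Under do(K=-6), the mechanism K := -1 if D >= 5 else -4 is discarded; K is fixed at -6.
Since D is not a descendant of the intervened variable, it is unaffected.
D = 3·M - 4  [with M=-3]  = -13

-13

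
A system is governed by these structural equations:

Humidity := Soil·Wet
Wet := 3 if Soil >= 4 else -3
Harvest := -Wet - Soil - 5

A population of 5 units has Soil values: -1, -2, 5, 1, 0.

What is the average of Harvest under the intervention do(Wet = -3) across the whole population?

-2.6

The intervention sets Wet=-3 in all 5 units regardless of Soil. Recomputing Harvest per unit gives -1, 0, -7, -3, -2; average -2.6.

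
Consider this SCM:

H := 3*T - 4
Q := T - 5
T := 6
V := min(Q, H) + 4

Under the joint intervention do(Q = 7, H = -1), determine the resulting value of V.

The joint intervention fixes Q = 7, H = -1, removing each variable's own equation.
V = min(Q, H) + 4  [with Q=7, H=-1]  = 3

3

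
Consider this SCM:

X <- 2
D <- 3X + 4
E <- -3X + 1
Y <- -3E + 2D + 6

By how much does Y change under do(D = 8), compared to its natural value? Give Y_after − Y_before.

Under do(D=8), the mechanism D <- 3X + 4 is discarded; D is fixed at 8.
E = -3X + 1  [with X=2]  = -5
Y = -3E + 2D + 6  [with E=-5, D=8]  = 37
Without intervention: D = 3X + 4  [with X=2]  = 10; E = -3X + 1  [with X=2]  = -5; Y = -3E + 2D + 6  [with E=-5, D=10]  = 41.
Change = 37 − 41 = -4.

-4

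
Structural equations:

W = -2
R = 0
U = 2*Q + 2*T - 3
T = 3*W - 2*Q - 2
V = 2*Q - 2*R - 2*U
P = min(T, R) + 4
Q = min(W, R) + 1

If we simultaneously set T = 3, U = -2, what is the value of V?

2

Under do(T = 3, U = -2), each intervened variable's structural equation is replaced by its fixed value.
Q = min(W, R) + 1  [with W=-2, R=0]  = -1
V = 2*Q - 2*R - 2*U  [with Q=-1, R=0, U=-2]  = 2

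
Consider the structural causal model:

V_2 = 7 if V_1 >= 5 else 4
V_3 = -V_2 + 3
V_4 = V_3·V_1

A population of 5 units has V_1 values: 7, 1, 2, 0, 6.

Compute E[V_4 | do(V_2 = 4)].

Under do(V_2=4), V_2's equation is replaced by V_2=4 for every unit. Per-unit V_4: -7, -1, -2, 0, -6. Mean = -3.2.

-3.2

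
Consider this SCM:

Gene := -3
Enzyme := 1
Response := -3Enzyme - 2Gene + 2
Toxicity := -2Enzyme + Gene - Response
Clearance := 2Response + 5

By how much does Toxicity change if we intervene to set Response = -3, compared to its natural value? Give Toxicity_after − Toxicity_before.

8

The intervention breaks the incoming arrows to Response: Response := -3Enzyme - 2Gene + 2 no longer applies, and Response = -3.
Toxicity = -2Enzyme + Gene - Response  [with Enzyme=1, Gene=-3, Response=-3]  = -2
Without intervention: Response = -3Enzyme - 2Gene + 2  [with Enzyme=1, Gene=-3]  = 5; Toxicity = -2Enzyme + Gene - Response  [with Enzyme=1, Gene=-3, Response=5]  = -10.
Change = -2 − (-10) = 8.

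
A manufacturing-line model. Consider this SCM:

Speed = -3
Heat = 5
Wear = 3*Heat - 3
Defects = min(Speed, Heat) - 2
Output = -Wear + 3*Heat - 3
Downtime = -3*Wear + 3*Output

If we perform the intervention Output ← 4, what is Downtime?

The intervention breaks the incoming arrows to Output: Output = -Wear + 3*Heat - 3 no longer applies, and Output = 4.
Wear = 3*Heat - 3  [with Heat=5]  = 12
Downtime = -3*Wear + 3*Output  [with Wear=12, Output=4]  = -24

-24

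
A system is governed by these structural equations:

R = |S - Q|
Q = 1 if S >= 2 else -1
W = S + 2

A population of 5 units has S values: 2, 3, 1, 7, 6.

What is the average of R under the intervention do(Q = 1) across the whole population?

do(Q=1) breaks Q's dependence on S. With Q=1 fixed, R across the units is 1, 2, 0, 6, 5, mean 2.8.

2.8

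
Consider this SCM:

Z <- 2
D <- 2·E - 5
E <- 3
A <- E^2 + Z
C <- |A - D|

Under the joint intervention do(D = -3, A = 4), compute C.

The joint intervention fixes D = -3, A = 4, removing each variable's own equation.
C = |A - D|  [with A=4, D=-3]  = 7

7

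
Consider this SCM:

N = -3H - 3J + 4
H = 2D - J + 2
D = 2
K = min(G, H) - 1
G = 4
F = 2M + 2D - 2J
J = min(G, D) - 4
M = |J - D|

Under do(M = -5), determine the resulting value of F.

-2

The intervention breaks the incoming arrows to M: M = |J - D| no longer applies, and M = -5.
J = min(G, D) - 4  [with G=4, D=2]  = -2
F = 2M + 2D - 2J  [with M=-5, D=2, J=-2]  = -2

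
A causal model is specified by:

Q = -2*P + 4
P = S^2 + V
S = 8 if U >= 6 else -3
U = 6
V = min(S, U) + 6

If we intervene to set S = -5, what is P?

Under do(S=-5), the mechanism S = 8 if U >= 6 else -3 is discarded; S is fixed at -5.
V = min(S, U) + 6  [with S=-5, U=6]  = 1
P = S^2 + V  [with S=-5, V=1]  = 26

26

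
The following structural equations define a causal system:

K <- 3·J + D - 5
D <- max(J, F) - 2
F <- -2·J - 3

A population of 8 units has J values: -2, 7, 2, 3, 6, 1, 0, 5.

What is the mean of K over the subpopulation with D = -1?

-7.5

Conditioning on D=-1 selects the 2 unit(s) with J ∈ {-2, 1}. Their K values: -12, -3. Mean = -7.5.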